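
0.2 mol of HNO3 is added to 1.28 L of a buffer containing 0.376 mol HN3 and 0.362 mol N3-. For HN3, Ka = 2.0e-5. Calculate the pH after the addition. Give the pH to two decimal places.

pH = 4.15

Added H+ converts N3- to HN3: HN3 → 0.576 mol, N3- → 0.162 mol.
pKa = −log(2.0 × 10^-5) = 4.699
Henderson–Hasselbalch with mole ratio 0.162/0.576: pH = 4.699 + (-0.551)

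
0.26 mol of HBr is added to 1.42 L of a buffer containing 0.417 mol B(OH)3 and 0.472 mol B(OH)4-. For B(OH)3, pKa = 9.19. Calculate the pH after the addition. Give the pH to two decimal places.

Added H+ converts B(OH)4- to B(OH)3: B(OH)3 → 0.677 mol, B(OH)4- → 0.212 mol.
pH = pKa + log([A⁻]/[HA]) = 9.19 + log(0.212/0.677) = 9.19 -0.504

pH = 8.69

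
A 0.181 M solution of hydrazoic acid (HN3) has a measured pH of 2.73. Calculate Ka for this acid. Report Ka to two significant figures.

[H+] = 10^(-2.73) = 1.86 × 10^-3 M
At equilibrium [HA] = 0.181 − 1.86 × 10^-3 = 1.79 × 10^-1 M
Ka = [H+][A-]/[HA] = (1.86 × 10^-3)² / 1.79 × 10^-1 = 1.9 × 10^-5

Ka = 1.9 × 10^-5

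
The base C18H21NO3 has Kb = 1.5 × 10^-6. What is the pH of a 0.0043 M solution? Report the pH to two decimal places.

C18H21NO3 + H2O ⇌ C18H22NO3+ + OH-
From the ICE table, Kb = [OH-]²/(0.0043 − [OH-]) = 1.5 × 10^-6.
Neglecting [OH-] in the denominator: [OH-] = √(1.5 × 10^-6 × 0.0043) = 8.03 × 10^-5 M
pOH = −log(8.03 × 10^-5) = 4.10; pH = 14.00 − 4.10 = 9.90

pH = 9.90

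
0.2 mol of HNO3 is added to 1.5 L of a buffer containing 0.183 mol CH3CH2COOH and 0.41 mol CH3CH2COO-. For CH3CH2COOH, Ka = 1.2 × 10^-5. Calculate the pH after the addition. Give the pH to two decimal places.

pH = 4.66

After neutralization: n(CH3CH2COOH) = 0.383 mol, n(CH3CH2COO-) = 0.21 mol.
pKa = −log(1.2 × 10^-5) = 4.921
Henderson–Hasselbalch with mole ratio 0.21/0.383: pH = 4.921 + (-0.261)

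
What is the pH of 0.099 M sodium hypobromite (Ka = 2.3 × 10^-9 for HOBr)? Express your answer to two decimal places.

OBr- is the conjugate base of the weak acid HOBr.
Kb = Kw/Ka = 1.0×10^-14 / 2.3 × 10^-9 = 4.35 × 10^-6
From the ICE table, Kb = [OH-]²/(0.099 − [OH-]) = 4.35 × 10^-6.
Neglecting [OH-] in the denominator: [OH-] = √(4.35 × 10^-6 × 0.099) = 6.56 × 10^-4 M
Check: 0.66% ionized — well under 5%, approximation valid.
pOH = −log(6.56 × 10^-4) = 3.18; pH = 14.00 − 3.18 = 10.82

pH = 10.82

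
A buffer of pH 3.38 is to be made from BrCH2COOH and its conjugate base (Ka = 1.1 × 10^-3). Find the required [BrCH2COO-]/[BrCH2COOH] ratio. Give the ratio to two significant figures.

pKa = -log(1.1 × 10^-3) = 2.959
pH = pKa + log(r) ⇒ log(r) = 3.38 − 2.959 = +0.421
r = [BrCH2COO-]/[BrCH2COOH] = 10^(+0.421) = 2.64

ratio = 2.6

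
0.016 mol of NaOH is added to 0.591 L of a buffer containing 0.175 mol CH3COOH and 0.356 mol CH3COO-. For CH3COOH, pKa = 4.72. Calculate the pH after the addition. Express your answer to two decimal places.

OH- converts CH3COOH to CH3COO-: CH3COOH → 0.159 mol, CH3COO- → 0.372 mol.
pH = pKa + log(n_CH3COO-/n_CH3COOH) = 4.72 + log(0.372/0.159) = 4.72 + (+0.369)

pH = 5.09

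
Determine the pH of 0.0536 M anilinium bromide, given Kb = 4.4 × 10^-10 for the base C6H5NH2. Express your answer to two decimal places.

pH = 2.96

C6H5NH3+ is the conjugate acid of the weak base C6H5NH2.
Ka = Kw/Kb = 1.0×10^-14 / 4.4 × 10^-10 = 2.27 × 10^-5
Ka = [H+]²/(0.0536 − [H+]) = 2.27 × 10^-5
Neglecting [H+] in the denominator: [H+] = √(2.27 × 10^-5 × 0.0536) = 1.10 × 10^-3 M
Check: 2.1% ionized — well under 5%, approximation valid.
pH = −log(1.10 × 10^-3) = 2.96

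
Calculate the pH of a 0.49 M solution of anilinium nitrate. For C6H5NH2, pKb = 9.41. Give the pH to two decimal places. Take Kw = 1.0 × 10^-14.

C6H5NH3+ is the conjugate acid of the weak base C6H5NH2.
Kb = 10^(−9.41) = 3.89 × 10^-10
Ka = Kw/Kb = 1.0×10^-14 / 3.89 × 10^-10 = 2.57 × 10^-5
From the ICE table, Ka = [H+]²/(0.49 − [H+]) = 2.57 × 10^-5.
Neglecting [H+] in the denominator: [H+] = √(2.57 × 10^-5 × 0.49) = 3.55 × 10^-3 M
Check: 0.72% ionized — well under 5%, approximation valid.
pH = −log(3.55 × 10^-3) = 2.45

pH = 2.45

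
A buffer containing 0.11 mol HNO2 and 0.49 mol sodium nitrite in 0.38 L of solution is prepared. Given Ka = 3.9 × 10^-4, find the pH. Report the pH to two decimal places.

pH = 4.06

pKa = −log(3.9 × 10^-4) = 3.409
pH = pKa + log([A⁻]/[HA]) = 3.409 + log(0.49/0.11)
pH = 3.409 + (+0.649) = 4.06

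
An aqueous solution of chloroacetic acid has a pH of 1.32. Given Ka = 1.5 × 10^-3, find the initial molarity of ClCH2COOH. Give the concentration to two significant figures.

[H+] = 10^(-1.32) = 4.79 × 10^-2 M = x
Ka = x²/(C₀ − x) ⇒ C₀ = x + x²/Ka
C₀ = 4.79 × 10^-2 + (4.79 × 10^-2)²/(1.5 × 10^-3) = 1.58 M

C₀ = 1.6 M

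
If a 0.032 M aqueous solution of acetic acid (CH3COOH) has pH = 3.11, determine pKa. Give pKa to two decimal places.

pKa = 4.71

[H+] = 10^(-3.11) = 7.76 × 10^-4 M
At equilibrium [HA] = 0.032 − 7.76 × 10^-4 = 3.12 × 10^-2 M
Ka = [H+][A-]/[HA] = (7.76 × 10^-4)² / 3.12 × 10^-2 = 1.93 × 10^-5
pKa = -log(1.93 × 10^-5) = 4.71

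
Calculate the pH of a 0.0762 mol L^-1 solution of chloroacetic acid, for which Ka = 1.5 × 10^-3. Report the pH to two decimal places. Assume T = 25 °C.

pH = 2.00

ClCH2COOH ⇌ ClCH2COO- + H+
Ka = x²/(0.0762 − x) = 1.5 × 10^-3
Here C₀/Ka ≈ 50.8, so the small-x approximation fails. Use the quadratic:
x = [−0.0015 + √(0.0015² + 0.000457)]/2 = 9.97 × 10^-3 M
pH = −log(9.97 × 10^-3) = 2.00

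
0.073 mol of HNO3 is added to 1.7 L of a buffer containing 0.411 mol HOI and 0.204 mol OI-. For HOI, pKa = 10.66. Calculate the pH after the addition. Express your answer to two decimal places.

pH = 10.09

After neutralization: n(HOI) = 0.484 mol, n(OI-) = 0.131 mol.
pH = pKa + log(n_OI-/n_HOI) = 10.66 + log(0.131/0.484) = 10.66 + (-0.568)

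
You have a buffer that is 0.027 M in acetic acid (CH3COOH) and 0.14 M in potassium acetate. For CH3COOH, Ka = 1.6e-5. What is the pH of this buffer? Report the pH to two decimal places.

pKa = −log(1.6 × 10^-5) = 4.796
Henderson–Hasselbalch: pH = pKa + log([CH3COO-]/[CH3COOH]) = 4.796 + log(0.14/0.027)
pH = 4.796 + (+0.715) = 5.51

pH = 5.51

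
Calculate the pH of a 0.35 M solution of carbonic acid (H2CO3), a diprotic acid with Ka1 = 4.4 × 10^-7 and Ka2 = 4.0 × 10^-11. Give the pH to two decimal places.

Since Ka1 ≫ Ka2, the first ionization dominates [H+].
Ka1 = x²/(0.35 − x) = 4.4 × 10^-7
x ≈ √(4.4 × 10^-7 × 0.35) = 3.92 × 10^-4 M
pH = −log(3.92 × 10^-4) = 3.41

pH = 3.41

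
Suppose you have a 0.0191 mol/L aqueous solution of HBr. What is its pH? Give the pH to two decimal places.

HBr is a strong acid and dissociates completely, so [H+] = 0.0191 M.
pH = -log(0.0191) = 1.72

pH = 1.72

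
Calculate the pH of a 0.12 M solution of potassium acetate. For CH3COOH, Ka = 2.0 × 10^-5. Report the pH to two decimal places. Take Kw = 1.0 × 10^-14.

CH3COO- is the conjugate base of the weak acid CH3COOH.
Kb = Kw/Ka = 1.0×10^-14 / 2.0 × 10^-5 = 5.00 × 10^-10
Kb = x²/(0.12 − x) = 5.00 × 10^-10
Since Kb ≪ C₀, x ≈ √(Kb·C₀) = 7.75 × 10^-6 M.
pOH = 5.11, so pH = 14.00 − pOH = 8.89

pH = 8.89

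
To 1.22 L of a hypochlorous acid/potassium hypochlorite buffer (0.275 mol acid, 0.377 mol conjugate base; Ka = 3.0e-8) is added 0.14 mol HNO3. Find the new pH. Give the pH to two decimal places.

pH = 7.28

Added H+ converts OCl- to HOCl: HOCl → 0.415 mol, OCl- → 0.237 mol.
pKa = −log(3.0 × 10^-8) = 7.523
pH = pKa + log(n_OCl-/n_HOCl) = 7.523 + log(0.237/0.415) = 7.523 + (-0.243)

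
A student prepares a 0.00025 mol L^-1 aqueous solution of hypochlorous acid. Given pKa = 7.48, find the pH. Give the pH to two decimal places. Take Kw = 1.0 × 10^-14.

pH = 5.54

HOCl ⇌ OCl- + H+
Ka = 10^(−7.48) = 3.31 × 10^-8
Ka = [H+]²/(0.00025 − [H+]) = 3.31 × 10^-8
Since Ka ≪ C₀, [H+] ≈ √(Ka·C₀) = 2.88 × 10^-6 M.
pH = −log[H+] = −log(2.88 × 10^-6) = 5.54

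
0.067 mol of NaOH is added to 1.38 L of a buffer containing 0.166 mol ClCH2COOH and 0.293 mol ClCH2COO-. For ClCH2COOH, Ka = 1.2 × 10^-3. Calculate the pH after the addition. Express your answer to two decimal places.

pH = 3.48

OH- converts ClCH2COOH to ClCH2COO-: ClCH2COOH → 0.099 mol, ClCH2COO- → 0.36 mol.
pKa = −log(1.2 × 10^-3) = 2.921
pH = pKa + log([A⁻]/[HA]) = 2.921 + log(0.36/0.099) = 2.921 +0.561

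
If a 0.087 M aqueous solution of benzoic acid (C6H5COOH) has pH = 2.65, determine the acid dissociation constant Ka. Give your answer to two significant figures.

[H+] = 10^(-2.65) = 2.24 × 10^-3 M
At equilibrium [HA] = 0.087 − 2.24 × 10^-3 = 8.48 × 10^-2 M
Ka = [H+][A-]/[HA] = (2.24 × 10^-3)² / 8.48 × 10^-2 = 5.9 × 10^-5

Ka = 5.9 × 10^-5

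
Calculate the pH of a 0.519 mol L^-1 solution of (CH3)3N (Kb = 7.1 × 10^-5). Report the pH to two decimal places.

(CH3)3N + H2O ⇌ (CH3)3NH+ + OH-
From the ICE table, Kb = x²/(0.519 − x) = 7.1 × 10^-5.
Neglecting x in the denominator: x = √(7.1 × 10^-5 × 0.519) = 6.07 × 10^-3 M
Check: 1.2% ionized — well under 5%, approximation valid.
pOH = 2.22, so pH = 14.00 − pOH = 11.78

pH = 11.78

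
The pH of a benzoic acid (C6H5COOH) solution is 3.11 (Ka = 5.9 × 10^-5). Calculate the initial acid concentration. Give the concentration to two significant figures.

[H+] = 10^(-3.11) = 7.76 × 10^-4 M = x
Ka = x²/(C₀ − x) ⇒ C₀ = x + x²/Ka
C₀ = 7.76 × 10^-4 + (7.76 × 10^-4)²/(5.9 × 10^-5) = 1.10 × 10^-2 M

C₀ = 1.1 × 10^-2 M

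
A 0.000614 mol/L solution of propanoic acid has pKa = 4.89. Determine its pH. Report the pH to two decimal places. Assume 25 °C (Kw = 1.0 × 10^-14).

CH3CH2COOH ⇌ CH3CH2COO- + H+
Ka = 10^(−4.89) = 1.29 × 10^-5
Ka = [H+]²/(0.000614 − [H+]) = 1.29 × 10^-5
Here C₀/Ka ≈ 47.6, so the small-[H+] approximation fails. Use the quadratic:
[H+] = [−1.29e-05 + √(1.29e-05² + 3.17e-08)]/2 = 8.28 × 10^-5 M
pH = −log(8.28 × 10^-5) = 4.08

pH = 4.08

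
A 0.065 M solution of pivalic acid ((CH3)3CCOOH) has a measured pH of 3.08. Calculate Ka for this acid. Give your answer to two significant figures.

[H+] = 10^(-3.08) = 8.32 × 10^-4 M
At equilibrium [HA] = 0.065 − 8.32 × 10^-4 = 6.42 × 10^-2 M
Ka = [H+][A-]/[HA] = (8.32 × 10^-4)² / 6.42 × 10^-2 = 1.1 × 10^-5

Ka = 1.1 × 10^-5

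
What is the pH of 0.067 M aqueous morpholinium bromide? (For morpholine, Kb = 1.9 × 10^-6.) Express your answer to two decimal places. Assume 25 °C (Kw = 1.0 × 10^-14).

C4H8ONH2+ is the conjugate acid of the weak base C4H8ONH.
Ka = Kw/Kb = 1.0×10^-14 / 1.9 × 10^-6 = 5.26 × 10^-9
Ka = x²/(0.067 − x) = 5.26 × 10^-9
Neglecting x in the denominator: x = √(5.26 × 10^-9 × 0.067) = 1.88 × 10^-5 M
pH = −log(1.88 × 10^-5) = 4.73

pH = 4.73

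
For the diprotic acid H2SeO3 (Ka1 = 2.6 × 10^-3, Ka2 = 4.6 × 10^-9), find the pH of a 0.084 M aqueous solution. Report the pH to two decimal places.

pH = 1.87

Since Ka1 ≫ Ka2, the first ionization dominates [H+].
Ka1 = x²/(0.084 − x) = 2.6 × 10^-3
Solving the quadratic: x = (−Ka1 + √(Ka1² + 4·Ka1·C₀))/2 = 1.35 × 10^-2 M
pH = −log(1.35 × 10^-2) = 1.87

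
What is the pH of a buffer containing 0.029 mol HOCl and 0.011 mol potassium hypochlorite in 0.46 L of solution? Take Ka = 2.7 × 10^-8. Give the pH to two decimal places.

pH = 7.15

pKa = −log(2.7 × 10^-8) = 7.569
pH = pKa + log([A⁻]/[HA]) = 7.569 + log(0.011/0.029)
pH = 7.569 + (-0.421) = 7.15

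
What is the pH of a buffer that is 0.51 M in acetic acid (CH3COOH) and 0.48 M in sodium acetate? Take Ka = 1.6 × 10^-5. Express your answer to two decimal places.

pH = 4.77

pKa = −log(1.6 × 10^-5) = 4.796
Henderson–Hasselbalch: pH = pKa + log([CH3COO-]/[CH3COOH]) = 4.796 + log(0.48/0.51)
pH = 4.796 + (-0.026) = 4.77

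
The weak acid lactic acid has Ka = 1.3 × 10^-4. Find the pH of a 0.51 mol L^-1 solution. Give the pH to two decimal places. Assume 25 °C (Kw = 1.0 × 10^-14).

CH3CH(OH)COOH ⇌ CH3CH(OH)COO- + H+
Ka = [H+]²/(0.51 − [H+]) = 1.3 × 10^-4
Assume [H+] ≪ 0.51: [H+] ≈ √(1.3 × 10^-4 × 0.51) = 8.14 × 10^-3 M
Check: 1.6% ionized — well under 5%, approximation valid.
pH = −log(8.14 × 10^-3) = 2.09

pH = 2.09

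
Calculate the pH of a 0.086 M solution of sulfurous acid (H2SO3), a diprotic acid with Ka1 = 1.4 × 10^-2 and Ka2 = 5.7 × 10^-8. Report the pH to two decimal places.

pH = 1.55

Ka1 ≫ Ka2, so treat the first dissociation as the only significant source of H+.
Ka1 = x²/(0.086 − x) = 1.4 × 10^-2
Solving the quadratic: x = (−Ka1 + √(Ka1² + 4·Ka1·C₀))/2 = 2.84 × 10^-2 M
pH = −log(2.84 × 10^-2) = 1.55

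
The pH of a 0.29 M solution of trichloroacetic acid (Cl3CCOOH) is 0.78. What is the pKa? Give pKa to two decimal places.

pKa = 0.65

[H+] = 10^(-0.78) = 1.66 × 10^-1 M
At equilibrium [HA] = 0.29 − 1.66 × 10^-1 = 1.24 × 10^-1 M
Ka = [H+][A-]/[HA] = (1.66 × 10^-1)² / 1.24 × 10^-1 = 2.22 × 10^-1
pKa = -log(2.22 × 10^-1) = 0.65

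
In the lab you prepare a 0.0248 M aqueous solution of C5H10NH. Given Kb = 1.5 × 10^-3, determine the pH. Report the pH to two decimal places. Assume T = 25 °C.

pH = 11.73

C5H10NH + H2O ⇌ C5H10NH2+ + OH-
Let x = [OH-] at equilibrium. Kb = x²/(0.0248 − x).
x is not negligible relative to C₀; solve x² + 0.0015·x − 3.72e-05 = 0.
x = (−Kb + √(Kb² + 4·Kb·C₀))/2 = 5.40 × 10^-3 M
pOH = 2.27, so pH = 14.00 − pOH = 11.73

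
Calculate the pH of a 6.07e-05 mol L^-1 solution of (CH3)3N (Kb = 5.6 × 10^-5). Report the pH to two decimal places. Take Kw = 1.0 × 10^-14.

pH = 9.56

(CH3)3N + H2O ⇌ (CH3)3NH+ + OH-
From the ICE table, Kb = x²/(6.07e-05 − x) = 5.6 × 10^-5.
Here C₀/Kb ≈ 1.08, so the small-x approximation fails. Use the quadratic:
x = [−5.6e-05 + √(5.6e-05² + 1.36e-08)]/2 = 3.67 × 10^-5 M
pOH = −log(3.67 × 10^-5) = 4.44; pH = 14.00 − 4.44 = 9.56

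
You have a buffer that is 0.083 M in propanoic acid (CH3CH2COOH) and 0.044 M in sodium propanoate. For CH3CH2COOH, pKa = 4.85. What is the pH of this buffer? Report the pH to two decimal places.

pH = pKa + log([A⁻]/[HA]) = 4.85 + log(0.044/0.083)
pH = 4.85 + (-0.276) = 4.57

pH = 4.57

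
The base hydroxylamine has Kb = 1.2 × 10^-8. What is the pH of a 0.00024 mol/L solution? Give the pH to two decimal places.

NH2OH + H2O ⇌ NH3OH+ + OH-
From the ICE table, Kb = [OH-]²/(0.00024 − [OH-]) = 1.2 × 10^-8.
Since Kb ≪ C₀, [OH-] ≈ √(Kb·C₀) = 1.70 × 10^-6 M.
Check: 0.71% ionized — well under 5%, approximation valid.
pOH = 5.77, so pH = 14.00 − pOH = 8.23

pH = 8.23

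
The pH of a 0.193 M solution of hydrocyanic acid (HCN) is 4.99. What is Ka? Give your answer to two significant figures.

[H+] = 10^(-4.99) = 1.02 × 10^-5 M
At equilibrium [HA] = 0.193 − 1.02 × 10^-5 = 1.93 × 10^-1 M
Ka = [H+][A-]/[HA] = (1.02 × 10^-5)² / 1.93 × 10^-1 = 5.4 × 10^-10

Ka = 5.4 × 10^-10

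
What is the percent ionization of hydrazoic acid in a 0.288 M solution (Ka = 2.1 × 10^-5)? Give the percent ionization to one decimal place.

HN3 ⇌ N3- + H+; let x = [H+] at equilibrium.
x ≈ √(Ka·C₀) = √(2.1 × 10^-5 × 0.288) = 2.46 × 10^-3 M
Fraction ionized = 2.46 × 10^-3 / 0.288 = 0.0085 → 0.9%

0.9%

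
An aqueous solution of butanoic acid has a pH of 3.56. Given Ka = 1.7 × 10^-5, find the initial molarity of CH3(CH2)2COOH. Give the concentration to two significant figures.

C₀ = 4.7 × 10^-3 M

[H+] = 10^(-3.56) = 2.75 × 10^-4 M = x
Ka = x²/(C₀ − x) ⇒ C₀ = x + x²/Ka
C₀ = 2.75 × 10^-4 + (2.75 × 10^-4)²/(1.7 × 10^-5) = 4.72 × 10^-3 M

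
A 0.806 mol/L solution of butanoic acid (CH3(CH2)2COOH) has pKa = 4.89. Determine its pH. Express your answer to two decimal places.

CH3(CH2)2COOH ⇌ CH3(CH2)2COO- + H+
Ka = 10^(−4.89) = 1.29 × 10^-5
Ka = [H+]²/(0.806 − [H+]) = 1.29 × 10^-5
Assume [H+] ≪ 0.806: [H+] ≈ √(1.29 × 10^-5 × 0.806) = 3.22 × 10^-3 M
Check: 0.4% ionized — well under 5%, approximation valid.
pH = −log[H+] = −log(3.22 × 10^-3) = 2.49

pH = 2.49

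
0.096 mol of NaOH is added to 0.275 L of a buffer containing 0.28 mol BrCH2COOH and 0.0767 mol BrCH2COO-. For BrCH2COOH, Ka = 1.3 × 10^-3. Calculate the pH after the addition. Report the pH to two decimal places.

pH = 2.86

After neutralization: n(BrCH2COOH) = 0.184 mol, n(BrCH2COO-) = 0.173 mol.
pKa = −log(1.3 × 10^-3) = 2.886
pH = pKa + log([A⁻]/[HA]) = 2.886 + log(0.173/0.184) = 2.886 -0.027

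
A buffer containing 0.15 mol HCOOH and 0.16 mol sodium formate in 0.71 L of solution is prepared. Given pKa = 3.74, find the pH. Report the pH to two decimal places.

Using pH = pKa + log([base]/[acid]) with [base]/[acid] = 0.16/0.15:
pH = 3.74 + (+0.028) = 3.77

pH = 3.77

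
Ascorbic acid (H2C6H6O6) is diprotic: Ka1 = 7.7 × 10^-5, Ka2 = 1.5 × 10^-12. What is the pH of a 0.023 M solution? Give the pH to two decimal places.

Ka1 ≫ Ka2, so treat the first dissociation as the only significant source of H+.
Ka1 = x²/(0.023 − x) = 7.7 × 10^-5
Solving the quadratic: x = (−Ka1 + √(Ka1² + 4·Ka1·C₀))/2 = 1.29 × 10^-3 M
pH = −log(1.29 × 10^-3) = 2.89

pH = 2.89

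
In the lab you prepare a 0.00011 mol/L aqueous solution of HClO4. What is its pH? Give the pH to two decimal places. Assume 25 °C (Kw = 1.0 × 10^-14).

pH = 3.96

HClO4 is a strong acid and dissociates completely, so [H+] = 0.00011 M.
pH = -log(0.00011) = 3.96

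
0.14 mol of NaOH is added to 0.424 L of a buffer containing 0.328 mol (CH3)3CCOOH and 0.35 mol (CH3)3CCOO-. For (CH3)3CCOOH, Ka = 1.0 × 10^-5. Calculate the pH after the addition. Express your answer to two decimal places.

OH- converts (CH3)3CCOOH to (CH3)3CCOO-: (CH3)3CCOOH → 0.188 mol, (CH3)3CCOO- → 0.49 mol.
pKa = −log(1.0 × 10^-5) = 5.000
pH = pKa + log(n_(CH3)3CCOO-/n_(CH3)3CCOOH) = 5.000 + log(0.49/0.188) = 5.000 + (+0.416)

pH = 5.42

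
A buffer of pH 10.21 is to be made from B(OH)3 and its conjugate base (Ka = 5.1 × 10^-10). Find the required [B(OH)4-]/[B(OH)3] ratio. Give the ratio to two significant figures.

ratio = 8.3

pKa = -log(5.1 × 10^-10) = 9.292
pH = pKa + log(r) ⇒ log(r) = 10.21 − 9.292 = +0.918
r = [B(OH)4-]/[B(OH)3] = 10^(+0.918) = 8.28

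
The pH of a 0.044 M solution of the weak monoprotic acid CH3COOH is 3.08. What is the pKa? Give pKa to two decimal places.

pKa = 4.80

[H+] = 10^(-3.08) = 8.32 × 10^-4 M
At equilibrium [HA] = 0.044 − 8.32 × 10^-4 = 4.32 × 10^-2 M
Ka = [H+][A-]/[HA] = (8.32 × 10^-4)² / 4.32 × 10^-2 = 1.60 × 10^-5
pKa = -log(1.60 × 10^-5) = 4.80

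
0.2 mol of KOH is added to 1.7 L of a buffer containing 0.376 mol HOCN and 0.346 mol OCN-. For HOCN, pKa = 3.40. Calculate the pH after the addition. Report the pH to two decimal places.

pH = 3.89

OH- converts HOCN to OCN-: HOCN → 0.176 mol, OCN- → 0.546 mol.
pH = pKa + log(n_OCN-/n_HOCN) = 3.40 + log(0.546/0.176) = 3.40 + (+0.492)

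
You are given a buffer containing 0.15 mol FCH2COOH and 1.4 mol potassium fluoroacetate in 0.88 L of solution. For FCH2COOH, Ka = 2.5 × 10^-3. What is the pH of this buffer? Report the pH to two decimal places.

pKa = −log(2.5 × 10^-3) = 2.602
Using pH = pKa + log([base]/[acid]) with [base]/[acid] = 1.4/0.15:
pH = 2.602 + (+0.970) = 3.57

pH = 3.57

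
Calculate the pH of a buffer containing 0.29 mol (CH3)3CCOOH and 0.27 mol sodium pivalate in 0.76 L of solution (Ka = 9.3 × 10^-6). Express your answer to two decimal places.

pKa = −log(9.3 × 10^-6) = 5.032
pH = pKa + log([A⁻]/[HA]) = 5.032 + log(0.27/0.29)
pH = 5.032 + (-0.031) = 5.00

pH = 5.00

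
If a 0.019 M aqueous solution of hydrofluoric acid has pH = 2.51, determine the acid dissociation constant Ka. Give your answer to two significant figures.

Ka = 6.0 × 10^-4

[H+] = 10^(-2.51) = 3.09 × 10^-3 M
At equilibrium [HA] = 0.019 − 3.09 × 10^-3 = 1.59 × 10^-2 M
Ka = [H+][A-]/[HA] = (3.09 × 10^-3)² / 1.59 × 10^-2 = 6.0 × 10^-4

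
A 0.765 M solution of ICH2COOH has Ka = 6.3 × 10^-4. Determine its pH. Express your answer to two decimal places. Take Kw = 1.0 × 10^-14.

ICH2COOH ⇌ ICH2COO- + H+
Ka = [H+]²/(0.765 − [H+]) = 6.3 × 10^-4
Neglecting [H+] in the denominator: [H+] = √(6.3 × 10^-4 × 0.765) = 2.20 × 10^-2 M
Check: 2.9% ionized — well under 5%, approximation valid.
pH = −log(2.20 × 10^-2) = 1.66

pH = 1.66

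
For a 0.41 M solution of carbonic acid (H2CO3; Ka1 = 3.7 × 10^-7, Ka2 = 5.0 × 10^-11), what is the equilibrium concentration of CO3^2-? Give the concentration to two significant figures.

5.0 × 10^-11 M

First ionization gives [H+] ≈ [HCO3-] = 3.89 × 10^-4 M.
Second step: Ka2 = [H+][CO3^2-]/[HCO3-] ≈ [CO3^2-] (since [H+] ≈ [HCO3-]).
So [CO3^2-] ≈ Ka2.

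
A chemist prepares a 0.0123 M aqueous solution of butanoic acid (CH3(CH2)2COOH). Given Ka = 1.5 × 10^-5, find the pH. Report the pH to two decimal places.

CH3(CH2)2COOH ⇌ CH3(CH2)2COO- + H+
From the ICE table, Ka = [H+]²/(0.0123 − [H+]) = 1.5 × 10^-5.
Assume [H+] ≪ 0.0123: [H+] ≈ √(1.5 × 10^-5 × 0.0123) = 4.30 × 10^-4 M
pH = −log[H+] = −log(4.30 × 10^-4) = 3.37

pH = 3.37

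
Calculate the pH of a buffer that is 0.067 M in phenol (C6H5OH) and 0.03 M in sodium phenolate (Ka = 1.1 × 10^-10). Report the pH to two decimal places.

pH = 9.61

pKa = −log(1.1 × 10^-10) = 9.959
Henderson–Hasselbalch: pH = pKa + log([C6H5O-]/[C6H5OH]) = 9.959 + log(0.03/0.067)
pH = 9.959 + (-0.349) = 9.61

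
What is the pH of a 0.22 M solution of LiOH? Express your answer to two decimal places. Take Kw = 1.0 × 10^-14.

pH = 13.34

LiOH is a strong base; [OH-] = 0.22 M.
pOH = -log(0.22) = 0.66
pH = 14.00 - 0.66 = 13.34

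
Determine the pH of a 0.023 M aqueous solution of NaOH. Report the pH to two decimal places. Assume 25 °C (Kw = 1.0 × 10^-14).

pH = 12.36

NaOH is a strong base; [OH-] = 0.023 M.
pOH = -log(0.023) = 1.64
pH = 14.00 - 1.64 = 12.36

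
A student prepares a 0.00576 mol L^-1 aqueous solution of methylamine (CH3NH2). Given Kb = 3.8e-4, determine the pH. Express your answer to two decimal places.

CH3NH2 + H2O ⇌ CH3NH3+ + OH-
Let x = [OH-] at equilibrium. Kb = x²/(0.00576 − x).
Here C₀/Kb ≈ 15.2, so the small-x approximation fails. Use the quadratic:
x = (−Kb + √(Kb² + 4·Kb·C₀))/2 = 1.30 × 10^-3 M
pOH = −log(1.30 × 10^-3) = 2.89; pH = 14.00 − 2.89 = 11.11

pH = 11.11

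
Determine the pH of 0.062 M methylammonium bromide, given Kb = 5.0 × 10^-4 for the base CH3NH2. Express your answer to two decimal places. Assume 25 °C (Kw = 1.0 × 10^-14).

CH3NH3+ is the conjugate acid of the weak base CH3NH2.
Ka = Kw/Kb = 1.0×10^-14 / 5.0 × 10^-4 = 2.00 × 10^-11
Ka = [H+]²/(0.062 − [H+]) = 2.00 × 10^-11
Since Ka ≪ C₀, [H+] ≈ √(Ka·C₀) = 1.11 × 10^-6 M.
pH = −log(1.11 × 10^-6) = 5.95

pH = 5.95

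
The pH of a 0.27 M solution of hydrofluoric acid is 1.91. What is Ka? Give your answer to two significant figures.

[H+] = 10^(-1.91) = 1.23 × 10^-2 M
At equilibrium [HA] = 0.27 − 1.23 × 10^-2 = 2.58 × 10^-1 M
Ka = [H+][A-]/[HA] = (1.23 × 10^-2)² / 2.58 × 10^-1 = 5.9 × 10^-4

Ka = 5.9 × 10^-4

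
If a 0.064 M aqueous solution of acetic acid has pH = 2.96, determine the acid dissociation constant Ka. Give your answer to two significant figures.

Ka = 1.9 × 10^-5

[H+] = 10^(-2.96) = 1.10 × 10^-3 M
At equilibrium [HA] = 0.064 − 1.10 × 10^-3 = 6.29 × 10^-2 M
Ka = [H+][A-]/[HA] = (1.10 × 10^-3)² / 6.29 × 10^-2 = 1.9 × 10^-5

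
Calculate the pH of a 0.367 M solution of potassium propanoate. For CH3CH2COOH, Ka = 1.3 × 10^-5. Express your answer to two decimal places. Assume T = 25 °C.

CH3CH2COO- is the conjugate base of the weak acid CH3CH2COOH.
Kb = Kw/Ka = 1.0×10^-14 / 1.3 × 10^-5 = 7.69 × 10^-10
Let x = [OH-] at equilibrium. Kb = x²/(0.367 − x).
Neglecting x in the denominator: x = √(7.69 × 10^-10 × 0.367) = 1.68 × 10^-5 M
(x/C₀ = 0.0046% < 5%, so the approximation holds.)
pOH = 4.77, so pH = 14.00 − pOH = 9.23

pH = 9.23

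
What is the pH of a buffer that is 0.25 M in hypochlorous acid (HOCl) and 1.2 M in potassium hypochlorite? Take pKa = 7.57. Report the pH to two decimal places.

Using pH = pKa + log([base]/[acid]) with [base]/[acid] = 1.2/0.25:
pH = 7.57 + (+0.681) = 8.25

pH = 8.25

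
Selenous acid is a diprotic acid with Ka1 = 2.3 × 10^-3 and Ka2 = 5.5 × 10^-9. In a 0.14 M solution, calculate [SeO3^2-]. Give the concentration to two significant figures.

First ionization gives [H+] ≈ [HSeO3-] = 1.68 × 10^-2 M.
Second step: Ka2 = [H+][SeO3^2-]/[HSeO3-] ≈ [SeO3^2-] (since [H+] ≈ [HSeO3-]).
So [SeO3^2-] ≈ Ka2.

5.5 × 10^-9 M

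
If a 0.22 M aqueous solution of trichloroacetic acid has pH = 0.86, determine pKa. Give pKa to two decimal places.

[H+] = 10^(-0.86) = 1.38 × 10^-1 M
At equilibrium [HA] = 0.22 − 1.38 × 10^-1 = 8.20 × 10^-2 M
Ka = [H+][A-]/[HA] = (1.38 × 10^-1)² / 8.20 × 10^-2 = 2.32 × 10^-1
pKa = -log(2.32 × 10^-1) = 0.63

pKa = 0.63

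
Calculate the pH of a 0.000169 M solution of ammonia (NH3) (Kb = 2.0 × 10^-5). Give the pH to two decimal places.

NH3 + H2O ⇌ NH4+ + OH-
From the ICE table, Kb = x²/(0.000169 − x) = 2.0 × 10^-5.
x is not negligible relative to C₀; solve x² + 2e-05·x − 3.38e-09 = 0.
x = (−Kb + √(Kb² + 4·Kb·C₀))/2 = 4.90 × 10^-5 M
pOH = −log(4.90 × 10^-5) = 4.31; pH = 14.00 − 4.31 = 9.69

pH = 9.69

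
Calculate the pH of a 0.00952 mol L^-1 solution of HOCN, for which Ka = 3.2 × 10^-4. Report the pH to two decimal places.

pH = 2.80

HOCN ⇌ OCN- + H+
From the ICE table, Ka = [H+]²/(0.00952 − [H+]) = 3.2 × 10^-4.
[H+] is not negligible relative to C₀; solve [H+]² + 0.00032·[H+] − 3.05e-06 = 0.
[H+] = (−Ka + √(Ka² + 4·Ka·C₀))/2 = 1.59 × 10^-3 M
pH = −log[H+] = −log(1.59 × 10^-3) = 2.80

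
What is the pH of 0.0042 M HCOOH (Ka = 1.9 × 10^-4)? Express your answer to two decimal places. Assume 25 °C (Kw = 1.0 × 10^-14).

HCOOH ⇌ HCOO- + H+
From the ICE table, Ka = [H+]²/(0.0042 − [H+]) = 1.9 × 10^-4.
Here C₀/Ka ≈ 22.1, so the small-[H+] approximation fails. Use the quadratic:
[H+] = (−Ka + √(Ka² + 4·Ka·C₀))/2 = 8.03 × 10^-4 M
pH = −log(8.03 × 10^-4) = 3.10

pH = 3.10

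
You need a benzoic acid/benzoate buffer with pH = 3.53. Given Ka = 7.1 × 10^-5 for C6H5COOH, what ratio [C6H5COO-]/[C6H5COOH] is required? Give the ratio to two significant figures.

ratio = 0.24

pKa = -log(7.1 × 10^-5) = 4.149
pH = pKa + log(r) ⇒ log(r) = 3.53 − 4.149 = -0.619
r = [C6H5COO-]/[C6H5COOH] = 10^(-0.619) = 0.24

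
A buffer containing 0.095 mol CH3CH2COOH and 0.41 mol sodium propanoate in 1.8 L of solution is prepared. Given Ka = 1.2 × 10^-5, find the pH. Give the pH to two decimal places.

pH = 5.56

pKa = −log(1.2 × 10^-5) = 4.921
pH = pKa + log([A⁻]/[HA]) = 4.921 + log(0.41/0.095)
pH = 4.921 + (+0.635) = 5.56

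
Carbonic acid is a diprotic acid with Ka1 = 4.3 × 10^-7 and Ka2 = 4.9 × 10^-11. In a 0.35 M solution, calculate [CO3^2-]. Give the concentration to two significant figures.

First ionization gives [H+] ≈ [HCO3-] = 3.88 × 10^-4 M.
Second step: Ka2 = [H+][CO3^2-]/[HCO3-] ≈ [CO3^2-] (since [H+] ≈ [HCO3-]).
So [CO3^2-] ≈ Ka2.

4.9 × 10^-11 M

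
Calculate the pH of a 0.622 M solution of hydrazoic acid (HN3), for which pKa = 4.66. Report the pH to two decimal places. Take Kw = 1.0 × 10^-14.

HN3 ⇌ N3- + H+
Ka = 10^(−4.66) = 2.19 × 10^-5
Let x = [H+] at equilibrium. Ka = x²/(0.622 − x).
Neglecting x in the denominator: x = √(2.19 × 10^-5 × 0.622) = 3.69 × 10^-3 M
(x/C₀ = 0.59% < 5%, so the approximation holds.)
pH = −log[H+] = −log(3.69 × 10^-3) = 2.43

pH = 2.43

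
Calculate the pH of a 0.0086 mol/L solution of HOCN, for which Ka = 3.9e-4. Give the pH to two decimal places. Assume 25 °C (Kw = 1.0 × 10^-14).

pH = 2.78

HOCN ⇌ OCN- + H+
Let x = [H+] at equilibrium. Ka = x²/(0.0086 − x).
x is not negligible relative to C₀; solve x² + 0.00039·x − 3.35e-06 = 0.
x = [−0.00039 + √(0.00039² + 1.34e-05)]/2 = 1.65 × 10^-3 M
pH = −log[H+] = −log(1.65 × 10^-3) = 2.78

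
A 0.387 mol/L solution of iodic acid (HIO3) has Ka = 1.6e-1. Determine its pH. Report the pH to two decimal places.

HIO3 ⇌ IO3- + H+
Let x = [H+] at equilibrium. Ka = x²/(0.387 − x).
Here C₀/Ka ≈ 2.42, so the small-x approximation fails. Use the quadratic:
x = [−0.16 + √(0.16² + 0.248)]/2 = 1.81 × 10^-1 M
pH = −log[H+] = −log(1.81 × 10^-1) = 0.74

pH = 0.74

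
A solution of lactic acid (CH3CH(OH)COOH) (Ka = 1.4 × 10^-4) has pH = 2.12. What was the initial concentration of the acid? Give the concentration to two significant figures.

[H+] = 10^(-2.12) = 7.59 × 10^-3 M = x
Ka = x²/(C₀ − x) ⇒ C₀ = x + x²/Ka
C₀ = 7.59 × 10^-3 + (7.59 × 10^-3)²/(1.4 × 10^-4) = 4.19 × 10^-1 M

C₀ = 4.2 × 10^-1 M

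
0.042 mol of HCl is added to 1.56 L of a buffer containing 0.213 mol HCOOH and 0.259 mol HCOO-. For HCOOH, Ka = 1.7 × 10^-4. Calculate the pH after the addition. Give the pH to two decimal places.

Added H+ converts HCOO- to HCOOH: HCOOH → 0.255 mol, HCOO- → 0.217 mol.
pKa = −log(1.7 × 10^-4) = 3.770
pH = pKa + log([A⁻]/[HA]) = 3.770 + log(0.217/0.255) = 3.770 -0.070

pH = 3.70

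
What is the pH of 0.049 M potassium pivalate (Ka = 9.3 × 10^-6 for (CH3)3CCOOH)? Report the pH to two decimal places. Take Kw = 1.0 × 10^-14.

pH = 8.86

(CH3)3CCOO- is the conjugate base of the weak acid (CH3)3CCOOH.
Kb = Kw/Ka = 1.0×10^-14 / 9.3 × 10^-6 = 1.08 × 10^-9
Kb = [OH-]²/(0.049 − [OH-]) = 1.08 × 10^-9
Neglecting [OH-] in the denominator: [OH-] = √(1.08 × 10^-9 × 0.049) = 7.27 × 10^-6 M
pOH = −log(7.27 × 10^-6) = 5.14; pH = 14.00 − 5.14 = 8.86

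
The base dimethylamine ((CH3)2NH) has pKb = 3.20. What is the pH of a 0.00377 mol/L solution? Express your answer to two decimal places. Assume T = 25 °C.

pH = 11.10

(CH3)2NH + H2O ⇌ (CH3)2NH2+ + OH-
Kb = 10^(−3.20) = 6.31 × 10^-4
From the ICE table, Kb = [OH-]²/(0.00377 − [OH-]) = 6.31 × 10^-4.
[OH-] is not negligible relative to C₀; solve [OH-]² + 0.000631·[OH-] − 2.38e-06 = 0.
[OH-] = [−0.000631 + √(0.000631² + 9.52e-06)]/2 = 1.26 × 10^-3 M
pOH = −log(1.26 × 10^-3) = 2.90; pH = 14.00 − 2.90 = 11.10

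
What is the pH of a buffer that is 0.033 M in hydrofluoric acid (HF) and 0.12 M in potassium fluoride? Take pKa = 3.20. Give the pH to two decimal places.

Henderson–Hasselbalch: pH = pKa + log([F-]/[HF]) = 3.20 + log(0.12/0.033)
pH = 3.20 + (+0.561) = 3.76

pH = 3.76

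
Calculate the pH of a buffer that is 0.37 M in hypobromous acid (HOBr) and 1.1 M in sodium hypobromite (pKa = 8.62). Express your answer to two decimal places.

pH = 9.09

Using pH = pKa + log([base]/[acid]) with [base]/[acid] = 1.1/0.37:
pH = 8.62 + (+0.473) = 9.09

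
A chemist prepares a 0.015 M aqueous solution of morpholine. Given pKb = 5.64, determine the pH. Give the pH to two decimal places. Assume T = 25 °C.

pH = 10.27

C4H8ONH + H2O ⇌ C4H8ONH2+ + OH-
Kb = 10^(−5.64) = 2.29 × 10^-6
Kb = [OH-]²/(0.015 − [OH-]) = 2.29 × 10^-6
Since Kb ≪ C₀, [OH-] ≈ √(Kb·C₀) = 1.85 × 10^-4 M.
([OH-]/C₀ = 1.2% < 5%, so the approximation holds.)
pOH = 3.73, so pH = 14.00 − pOH = 10.27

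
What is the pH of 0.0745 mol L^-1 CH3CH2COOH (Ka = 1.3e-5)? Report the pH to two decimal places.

CH3CH2COOH ⇌ CH3CH2COO- + H+
Ka = [H+]²/(0.0745 − [H+]) = 1.3 × 10^-5
Assume [H+] ≪ 0.0745: [H+] ≈ √(1.3 × 10^-5 × 0.0745) = 9.84 × 10^-4 M
pH = −log[H+] = −log(9.84 × 10^-4) = 3.01

pH = 3.01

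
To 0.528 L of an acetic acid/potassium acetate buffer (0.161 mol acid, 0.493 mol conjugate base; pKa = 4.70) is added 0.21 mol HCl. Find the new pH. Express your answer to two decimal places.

pH = 4.58

After neutralization: n(CH3COOH) = 0.371 mol, n(CH3COO-) = 0.283 mol.
pH = pKa + log([A⁻]/[HA]) = 4.70 + log(0.283/0.371) = 4.70 -0.118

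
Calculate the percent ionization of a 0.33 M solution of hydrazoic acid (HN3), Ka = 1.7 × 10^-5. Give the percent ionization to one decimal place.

HN3 ⇌ N3- + H+; let x = [H+] at equilibrium.
x ≈ √(Ka·C₀) = √(1.7 × 10^-5 × 0.33) = 2.37 × 10^-3 M
Fraction ionized = 2.37 × 10^-3 / 0.33 = 0.0072 → 0.7%

0.7%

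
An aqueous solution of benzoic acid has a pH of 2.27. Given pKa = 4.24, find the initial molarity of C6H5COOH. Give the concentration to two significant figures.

C₀ = 5.1 × 10^-1 M

[H+] = 10^(-2.27) = 5.37 × 10^-3 M = x
Ka = 10^(−4.24) = 5.75 × 10^-5
Ka = x²/(C₀ − x) ⇒ C₀ = x + x²/Ka
C₀ = 5.37 × 10^-3 + (5.37 × 10^-3)²/(5.75 × 10^-5) = 5.07 × 10^-1 M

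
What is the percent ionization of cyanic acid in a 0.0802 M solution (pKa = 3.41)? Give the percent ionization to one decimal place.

HOCN ⇌ OCN- + H+; let x = [H+] at equilibrium.
Ka = 10^(−3.41) = 3.89 × 10^-4
Ka = x²/(C₀ − x); solving the quadratic gives x = 5.39 × 10^-3 M.
Fraction ionized = 5.39 × 10^-3 / 0.0802 = 0.0672 → 6.7%

6.7%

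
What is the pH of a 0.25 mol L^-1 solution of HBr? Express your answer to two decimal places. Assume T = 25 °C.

HBr is a strong acid and dissociates completely, so [H+] = 0.25 M.
pH = -log(0.25) = 0.60

pH = 0.60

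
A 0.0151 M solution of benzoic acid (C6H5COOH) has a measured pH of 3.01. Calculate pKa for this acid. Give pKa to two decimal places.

[H+] = 10^(-3.01) = 9.77 × 10^-4 M
At equilibrium [HA] = 0.0151 − 9.77 × 10^-4 = 1.41 × 10^-2 M
Ka = [H+][A-]/[HA] = (9.77 × 10^-4)² / 1.41 × 10^-2 = 6.77 × 10^-5
pKa = -log(6.77 × 10^-5) = 4.17

pKa = 4.17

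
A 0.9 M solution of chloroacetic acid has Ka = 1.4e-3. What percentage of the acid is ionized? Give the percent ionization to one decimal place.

3.9%

ClCH2COOH ⇌ ClCH2COO- + H+; let x = [H+] at equilibrium.
x ≈ √(Ka·C₀) = √(1.4 × 10^-3 × 0.9) = 3.55 × 10^-2 M
Fraction ionized = 3.55 × 10^-2 / 0.9 = 0.0394 → 3.9%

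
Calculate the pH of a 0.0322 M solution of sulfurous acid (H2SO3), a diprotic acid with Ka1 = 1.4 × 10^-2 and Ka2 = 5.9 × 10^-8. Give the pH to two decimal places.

Ka1 ≫ Ka2, so treat the first dissociation as the only significant source of H+.
Ka1 = x²/(0.0322 − x) = 1.4 × 10^-2
Solving the quadratic: x = (−Ka1 + √(Ka1² + 4·Ka1·C₀))/2 = 1.54 × 10^-2 M
pH = −log(1.54 × 10^-2) = 1.81

pH = 1.81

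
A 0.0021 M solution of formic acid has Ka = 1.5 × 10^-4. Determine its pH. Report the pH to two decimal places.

HCOOH ⇌ HCOO- + H+
From the ICE table, Ka = x²/(0.0021 − x) = 1.5 × 10^-4.
Here C₀/Ka ≈ 14, so the small-x approximation fails. Use the quadratic:
x = (−Ka + √(Ka² + 4·Ka·C₀))/2 = 4.91 × 10^-4 M
pH = −log[H+] = −log(4.91 × 10^-4) = 3.31

pH = 3.31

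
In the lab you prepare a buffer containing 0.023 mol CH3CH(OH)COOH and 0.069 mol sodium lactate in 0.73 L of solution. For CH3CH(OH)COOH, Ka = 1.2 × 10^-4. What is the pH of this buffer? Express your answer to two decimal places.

pKa = −log(1.2 × 10^-4) = 3.921
pH = pKa + log([A⁻]/[HA]) = 3.921 + log(0.069/0.023)
pH = 3.921 + (+0.477) = 4.40

pH = 4.40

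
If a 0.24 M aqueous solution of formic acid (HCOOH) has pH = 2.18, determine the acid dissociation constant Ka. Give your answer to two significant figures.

Ka = 1.9 × 10^-4

[H+] = 10^(-2.18) = 6.61 × 10^-3 M
At equilibrium [HA] = 0.24 − 6.61 × 10^-3 = 2.33 × 10^-1 M
Ka = [H+][A-]/[HA] = (6.61 × 10^-3)² / 2.33 × 10^-1 = 1.9 × 10^-4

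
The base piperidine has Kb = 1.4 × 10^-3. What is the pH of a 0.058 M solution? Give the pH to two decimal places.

C5H10NH + H2O ⇌ C5H10NH2+ + OH-
From the ICE table, Kb = x²/(0.058 − x) = 1.4 × 10^-3.
The 5% rule fails; solving x² + Kb·x − Kb·C₀ = 0 exactly:
x = (−Kb + √(Kb² + 4·Kb·C₀))/2 = 8.34 × 10^-3 M
pOH = −log(8.34 × 10^-3) = 2.08; pH = 14.00 − 2.08 = 11.92

pH = 11.92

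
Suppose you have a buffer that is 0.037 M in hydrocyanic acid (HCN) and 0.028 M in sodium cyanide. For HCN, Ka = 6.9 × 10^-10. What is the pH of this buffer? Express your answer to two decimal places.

pKa = −log(6.9 × 10^-10) = 9.161
pH = pKa + log([A⁻]/[HA]) = 9.161 + log(0.028/0.037)
pH = 9.161 + (-0.121) = 9.04

pH = 9.04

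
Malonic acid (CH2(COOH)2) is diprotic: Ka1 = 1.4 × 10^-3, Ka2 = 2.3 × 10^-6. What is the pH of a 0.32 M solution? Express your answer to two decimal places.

pH = 1.69

Since Ka1 ≫ Ka2, the first ionization dominates [H+].
Ka1 = x²/(0.32 − x) = 1.4 × 10^-3
Solving the quadratic: x = (−Ka1 + √(Ka1² + 4·Ka1·C₀))/2 = 2.05 × 10^-2 M
pH = −log(2.05 × 10^-2) = 1.69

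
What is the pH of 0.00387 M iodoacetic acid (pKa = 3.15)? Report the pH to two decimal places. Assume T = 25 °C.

ICH2COOH ⇌ ICH2COO- + H+
Ka = 10^(−3.15) = 7.08 × 10^-4
From the ICE table, Ka = [H+]²/(0.00387 − [H+]) = 7.08 × 10^-4.
Here C₀/Ka ≈ 5.47, so the small-[H+] approximation fails. Use the quadratic:
[H+] = [−0.000708 + √(0.000708² + 1.1e-05)]/2 = 1.34 × 10^-3 M
pH = −log[H+] = −log(1.34 × 10^-3) = 2.87

pH = 2.87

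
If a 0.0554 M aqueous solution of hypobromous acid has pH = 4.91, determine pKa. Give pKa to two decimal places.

pKa = 8.56

[H+] = 10^(-4.91) = 1.23 × 10^-5 M
At equilibrium [HA] = 0.0554 − 1.23 × 10^-5 = 5.54 × 10^-2 M
Ka = [H+][A-]/[HA] = (1.23 × 10^-5)² / 5.54 × 10^-2 = 2.73 × 10^-9
pKa = -log(2.73 × 10^-9) = 8.56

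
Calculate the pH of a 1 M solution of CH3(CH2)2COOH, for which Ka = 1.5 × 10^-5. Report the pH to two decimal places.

pH = 2.41

CH3(CH2)2COOH ⇌ CH3(CH2)2COO- + H+
Ka = [H+]²/(1 − [H+]) = 1.5 × 10^-5
Neglecting [H+] in the denominator: [H+] = √(1.5 × 10^-5 × 1) = 3.87 × 10^-3 M
pH = −log(3.87 × 10^-3) = 2.41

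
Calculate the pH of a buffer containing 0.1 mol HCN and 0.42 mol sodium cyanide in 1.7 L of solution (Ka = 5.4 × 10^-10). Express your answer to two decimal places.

pKa = −log(5.4 × 10^-10) = 9.268
pH = pKa + log([A⁻]/[HA]) = 9.268 + log(0.42/0.1)
pH = 9.268 + (+0.623) = 9.89

pH = 9.89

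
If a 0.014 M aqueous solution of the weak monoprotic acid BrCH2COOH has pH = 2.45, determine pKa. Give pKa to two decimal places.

pKa = 2.92

[H+] = 10^(-2.45) = 3.55 × 10^-3 M
At equilibrium [HA] = 0.014 − 3.55 × 10^-3 = 1.05 × 10^-2 M
Ka = [H+][A-]/[HA] = (3.55 × 10^-3)² / 1.05 × 10^-2 = 1.20 × 10^-3
pKa = -log(1.20 × 10^-3) = 2.92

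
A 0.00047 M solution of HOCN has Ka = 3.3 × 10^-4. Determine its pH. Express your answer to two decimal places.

HOCN ⇌ OCN- + H+
Ka = [H+]²/(0.00047 − [H+]) = 3.3 × 10^-4
[H+] is not negligible relative to C₀; solve [H+]² + 0.00033·[H+] − 1.55e-07 = 0.
[H+] = [−0.00033 + √(0.00033² + 6.2e-07)]/2 = 2.62 × 10^-4 M
pH = −log[H+] = −log(2.62 × 10^-4) = 3.58

pH = 3.58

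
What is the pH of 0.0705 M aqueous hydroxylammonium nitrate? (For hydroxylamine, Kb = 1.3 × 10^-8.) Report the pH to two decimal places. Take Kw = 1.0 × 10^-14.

pH = 3.63

NH3OH+ is the conjugate acid of the weak base NH2OH.
Ka = Kw/Kb = 1.0×10^-14 / 1.3 × 10^-8 = 7.69 × 10^-7
Ka = [H+]²/(0.0705 − [H+]) = 7.69 × 10^-7
Assume [H+] ≪ 0.0705: [H+] ≈ √(7.69 × 10^-7 × 0.0705) = 2.33 × 10^-4 M
pH = −log(2.33 × 10^-4) = 3.63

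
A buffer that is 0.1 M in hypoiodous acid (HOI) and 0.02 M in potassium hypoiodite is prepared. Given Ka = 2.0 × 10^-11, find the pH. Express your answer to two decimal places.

pKa = −log(2.0 × 10^-11) = 10.699
Henderson–Hasselbalch: pH = pKa + log([OI-]/[HOI]) = 10.699 + log(0.02/0.1)
pH = 10.699 + (-0.699) = 10.00

pH = 10.00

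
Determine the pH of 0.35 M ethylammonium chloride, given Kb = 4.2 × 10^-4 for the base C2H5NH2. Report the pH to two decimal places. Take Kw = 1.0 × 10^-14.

pH = 5.54

C2H5NH3+ is the conjugate acid of the weak base C2H5NH2.
Ka = Kw/Kb = 1.0×10^-14 / 4.2 × 10^-4 = 2.38 × 10^-11
From the ICE table, Ka = [H+]²/(0.35 − [H+]) = 2.38 × 10^-11.
Assume [H+] ≪ 0.35: [H+] ≈ √(2.38 × 10^-11 × 0.35) = 2.89 × 10^-6 M
([H+]/C₀ = 0.00082% < 5%, so the approximation holds.)
pH = −log[H+] = −log(2.89 × 10^-6) = 5.54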